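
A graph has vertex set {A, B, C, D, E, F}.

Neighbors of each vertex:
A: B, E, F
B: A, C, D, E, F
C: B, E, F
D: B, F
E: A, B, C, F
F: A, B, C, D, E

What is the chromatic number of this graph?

A, B, E, F are pairwise adjacent (a clique of size 4), so at least 4 colors are needed.
4 colors suffice: color 1 → {F}; color 2 → {B}; color 3 → {D, E}; color 4 → {A, C}. No two adjacent vertices share a color.

4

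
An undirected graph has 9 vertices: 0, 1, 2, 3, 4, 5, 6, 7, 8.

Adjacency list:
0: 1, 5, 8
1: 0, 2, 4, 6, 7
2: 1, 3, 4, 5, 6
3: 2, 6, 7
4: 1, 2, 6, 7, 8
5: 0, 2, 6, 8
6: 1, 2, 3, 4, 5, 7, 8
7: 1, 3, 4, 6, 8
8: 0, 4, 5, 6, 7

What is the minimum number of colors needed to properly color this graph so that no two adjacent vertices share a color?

1, 4, 6, 7 form a clique, so at least 4 colors are needed.
4 colors suffice: color a → {0, 6}; color b → {2, 7}; color c → {1, 3, 8}; color d → {4, 5}. Each edge has distinct colors on its endpoints.

4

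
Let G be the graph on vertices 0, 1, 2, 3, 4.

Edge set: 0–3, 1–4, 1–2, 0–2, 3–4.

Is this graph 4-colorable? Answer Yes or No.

Yes

The chromatic number is 3. The cycle 4-1-2-0-3-4 has odd length 5, so it cannot be 2-colored; at least 3 colors are needed.
One proper 3-coloring: 0=green, 1=blue, 2=red, 3=blue, 4=red.
Since 4 ≥ 3, a proper 4-coloring certainly exists.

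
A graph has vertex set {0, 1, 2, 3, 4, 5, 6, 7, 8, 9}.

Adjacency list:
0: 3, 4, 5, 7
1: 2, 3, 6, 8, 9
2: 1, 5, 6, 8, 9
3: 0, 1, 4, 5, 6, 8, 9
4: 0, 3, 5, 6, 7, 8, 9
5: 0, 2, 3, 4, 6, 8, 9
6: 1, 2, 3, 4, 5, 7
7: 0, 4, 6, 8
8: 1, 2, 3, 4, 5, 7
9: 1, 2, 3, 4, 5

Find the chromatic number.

4

3, 4, 5, 9 are pairwise adjacent (a clique of size 4), so at least 4 colors are needed.
One proper 4-coloring: 0=yellow, 1=red, 2=green, 3=green, 4=red, 5=blue, 6=yellow, 7=blue, 8=yellow, 9=yellow. Every edge joins two different colors.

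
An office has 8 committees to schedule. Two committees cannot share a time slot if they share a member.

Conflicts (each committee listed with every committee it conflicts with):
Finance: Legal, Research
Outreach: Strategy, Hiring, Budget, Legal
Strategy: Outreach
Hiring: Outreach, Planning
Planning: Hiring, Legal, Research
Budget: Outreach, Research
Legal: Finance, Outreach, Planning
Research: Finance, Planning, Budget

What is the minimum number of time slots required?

3

The cycle Finance-Research-Budget-Outreach-Legal-Finance has odd length 5, so it cannot be 2-colored; at least 3 time slots are needed.
A valid assignment using 3 time slots: Finance=3, Outreach=1, Strategy=2, Hiring=2, Planning=3, Budget=2, Legal=2, Research=1. Every pair that conflicts lands in different time slots.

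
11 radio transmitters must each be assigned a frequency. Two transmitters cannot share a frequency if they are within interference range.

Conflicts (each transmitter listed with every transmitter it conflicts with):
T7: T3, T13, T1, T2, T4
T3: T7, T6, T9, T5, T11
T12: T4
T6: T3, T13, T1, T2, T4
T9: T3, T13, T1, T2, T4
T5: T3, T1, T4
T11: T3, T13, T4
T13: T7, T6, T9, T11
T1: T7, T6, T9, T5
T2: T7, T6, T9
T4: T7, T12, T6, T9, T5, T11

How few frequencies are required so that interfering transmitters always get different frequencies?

T7 and T13 conflict, so at least 2 frequencies are needed.
2 frequencies suffice: T7=2, T3=1, T12=2, T6=2, T9=2, T5=2, T11=2, T13=1, T1=1, T2=1, T4=1. Each listed conflict is separated.

2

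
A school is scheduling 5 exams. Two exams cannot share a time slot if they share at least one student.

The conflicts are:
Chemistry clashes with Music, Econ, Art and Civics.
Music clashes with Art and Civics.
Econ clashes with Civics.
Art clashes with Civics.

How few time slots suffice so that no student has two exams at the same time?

4

Chemistry, Music, Art, Civics all conflict with each other, so at least 4 time slots are needed.
4 time slots suffice: time slot 1 → {Chemistry}; time slot 2 → {Civics}; time slot 3 → {Music, Econ}; time slot 4 → {Art}. Each listed conflict is separated.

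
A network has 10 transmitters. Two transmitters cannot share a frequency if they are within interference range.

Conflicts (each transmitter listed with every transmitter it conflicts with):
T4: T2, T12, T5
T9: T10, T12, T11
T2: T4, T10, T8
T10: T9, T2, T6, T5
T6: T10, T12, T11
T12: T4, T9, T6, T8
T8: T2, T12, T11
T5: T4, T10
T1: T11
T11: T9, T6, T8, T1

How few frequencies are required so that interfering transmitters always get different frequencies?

3

The cycle T11-T9-T10-T2-T8-T11 has odd length 5, so it cannot be 2-colored; at least 3 frequencies are needed.
3 frequencies suffice: T4=3, T9=2, T2=2, T10=1, T6=2, T12=1, T8=3, T5=2, T1=2, T11=1. Every pair that conflicts lands in different frequencies.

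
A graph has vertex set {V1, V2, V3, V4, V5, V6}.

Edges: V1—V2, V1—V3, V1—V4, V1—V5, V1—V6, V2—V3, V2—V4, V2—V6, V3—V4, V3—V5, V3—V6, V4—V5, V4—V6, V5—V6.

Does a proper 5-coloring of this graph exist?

The chromatic number is 5. V1, V2, V3, V4, V6 form a clique, so at least 5 colors are needed.
A valid assignment using 5 colors: V1=3, V2=5, V3=4, V4=1, V5=5, V6=2.
That is already a proper 5-coloring.

Yes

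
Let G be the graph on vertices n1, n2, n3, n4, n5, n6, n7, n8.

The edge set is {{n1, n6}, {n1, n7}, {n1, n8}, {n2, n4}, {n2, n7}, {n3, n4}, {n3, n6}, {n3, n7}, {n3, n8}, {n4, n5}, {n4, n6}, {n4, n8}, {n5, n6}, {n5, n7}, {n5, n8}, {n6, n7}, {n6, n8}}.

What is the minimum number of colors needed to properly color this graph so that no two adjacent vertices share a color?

4

n4, n5, n6, n8 are pairwise adjacent (a clique of size 4), so at least 4 colors are needed.
A valid assignment using 4 colors: n1=3, n2=1, n3=4, n4=3, n5=4, n6=1, n7=2, n8=2. Every edge joins two different colors.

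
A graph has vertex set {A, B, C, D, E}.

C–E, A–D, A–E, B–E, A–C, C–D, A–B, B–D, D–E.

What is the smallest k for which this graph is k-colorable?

4

A, C, D, E form a clique, so at least 4 colors are needed.
A valid assignment using 4 colors: A=blue, B=yellow, C=yellow, D=green, E=red. No two adjacent vertices share a color.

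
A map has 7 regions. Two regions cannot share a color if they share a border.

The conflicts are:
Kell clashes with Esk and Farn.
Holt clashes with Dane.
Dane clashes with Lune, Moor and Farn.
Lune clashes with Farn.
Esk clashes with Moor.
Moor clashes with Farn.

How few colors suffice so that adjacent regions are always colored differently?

3

Dane, Moor, Farn pairwise conflict, so at least 3 colors are needed.
A valid assignment using 3 colors: Kell=2, Holt=1, Dane=2, Lune=3, Esk=1, Moor=3, Farn=1. Each listed conflict is separated.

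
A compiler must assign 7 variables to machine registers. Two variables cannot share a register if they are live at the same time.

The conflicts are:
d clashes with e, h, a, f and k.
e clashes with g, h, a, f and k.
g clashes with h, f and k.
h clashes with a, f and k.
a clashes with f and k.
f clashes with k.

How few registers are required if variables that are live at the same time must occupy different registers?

6

d, e, h, a, f, k all conflict with each other, so at least 6 registers are needed.
6 registers suffice: register 1 → {k}; register 2 → {e}; register 3 → {f}; register 4 → {h}; register 5 → {d, g}; register 6 → {a}. Each listed conflict is separated.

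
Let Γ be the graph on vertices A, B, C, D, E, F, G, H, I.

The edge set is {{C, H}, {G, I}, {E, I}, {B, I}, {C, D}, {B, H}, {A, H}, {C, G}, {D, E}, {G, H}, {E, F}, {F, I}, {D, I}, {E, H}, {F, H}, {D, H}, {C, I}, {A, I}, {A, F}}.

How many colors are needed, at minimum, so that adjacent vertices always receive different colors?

C, D, I are mutually adjacent, so at least 3 colors are needed.
3 colors suffice: color red → {H, I}; color blue → {B, D, F, G}; color green → {A, C, E}. No two adjacent vertices share a color.

3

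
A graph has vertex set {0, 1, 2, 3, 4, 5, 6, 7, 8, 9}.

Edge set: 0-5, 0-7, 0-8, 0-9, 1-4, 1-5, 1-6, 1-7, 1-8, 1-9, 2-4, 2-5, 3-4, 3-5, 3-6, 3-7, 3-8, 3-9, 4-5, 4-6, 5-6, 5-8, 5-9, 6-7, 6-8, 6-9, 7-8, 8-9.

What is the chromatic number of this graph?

5

3, 5, 6, 8, 9 are pairwise adjacent (a clique of size 5), so at least 5 colors are needed.
5 colors suffice: color red → {5, 7}; color blue → {0, 2, 6}; color green → {4, 8}; color yellow → {1, 3}; color purple → {9}. No two adjacent vertices share a color.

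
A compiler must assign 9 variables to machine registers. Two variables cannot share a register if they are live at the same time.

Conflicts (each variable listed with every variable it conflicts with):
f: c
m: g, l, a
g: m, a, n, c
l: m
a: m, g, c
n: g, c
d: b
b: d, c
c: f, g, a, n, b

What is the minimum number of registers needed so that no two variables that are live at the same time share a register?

3

g, n, c all conflict with each other, so at least 3 registers are needed.
Using 3 registers: f=2, m=1, g=2, l=2, a=3, n=3, d=1, b=2, c=1. Each listed conflict is separated.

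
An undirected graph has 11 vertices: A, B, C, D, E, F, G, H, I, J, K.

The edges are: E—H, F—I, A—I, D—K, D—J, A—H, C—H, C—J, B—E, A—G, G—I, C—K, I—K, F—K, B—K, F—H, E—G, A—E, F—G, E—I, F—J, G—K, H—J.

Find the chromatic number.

F, G, I, K are mutually adjacent (a clique of size 4), so at least 4 colors are needed.
4 colors suffice: A=green, B=blue, C=green, D=blue, E=red, F=green, G=blue, H=blue, I=yellow, J=red, K=red. Every edge joins two different colors.

4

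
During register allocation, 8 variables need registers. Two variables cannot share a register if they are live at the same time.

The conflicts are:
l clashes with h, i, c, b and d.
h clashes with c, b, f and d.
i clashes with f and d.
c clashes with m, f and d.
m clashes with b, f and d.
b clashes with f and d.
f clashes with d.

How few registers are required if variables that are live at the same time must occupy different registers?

c, m, f, d all conflict with each other, so at least 4 registers are needed.
4 registers suffice: register 1 → {d}; register 2 → {l, f}; register 3 → {i, c, b}; register 4 → {h, m}. Each listed conflict is separated.

4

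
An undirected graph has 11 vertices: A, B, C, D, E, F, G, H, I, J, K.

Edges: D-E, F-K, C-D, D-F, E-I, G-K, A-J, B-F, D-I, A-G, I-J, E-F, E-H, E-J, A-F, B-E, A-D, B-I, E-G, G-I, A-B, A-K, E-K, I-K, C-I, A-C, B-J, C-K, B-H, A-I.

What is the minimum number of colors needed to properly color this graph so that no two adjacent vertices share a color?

A, B, I, J form a clique, so at least 4 colors are needed.
4 colors suffice: color red → {A, E}; color blue → {F, H, I}; color green → {B, D, K}; color yellow → {C, G, J}. Every edge joins two different colors.

4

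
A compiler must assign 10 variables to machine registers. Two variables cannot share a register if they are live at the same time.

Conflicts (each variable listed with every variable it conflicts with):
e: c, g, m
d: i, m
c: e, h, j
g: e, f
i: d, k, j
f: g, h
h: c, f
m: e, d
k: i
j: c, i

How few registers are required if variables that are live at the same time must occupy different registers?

The cycle f-h-c-e-g-f has odd length 5, so it cannot be 2-colored; at least 3 registers are needed.
Using 3 registers: e=2, d=2, c=1, g=1, i=1, f=3, h=2, m=1, k=2, j=2. No two conflicting variables share a register.

3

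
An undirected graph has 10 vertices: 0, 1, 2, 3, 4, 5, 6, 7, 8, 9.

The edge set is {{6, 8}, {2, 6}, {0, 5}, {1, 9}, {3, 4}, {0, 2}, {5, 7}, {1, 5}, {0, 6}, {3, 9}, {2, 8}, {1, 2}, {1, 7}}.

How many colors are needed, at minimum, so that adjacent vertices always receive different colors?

2, 6, 8 are mutually adjacent, so at least 3 colors are needed.
3 colors suffice: color a → {1, 3, 6}; color b → {2, 4, 5, 9}; color c → {0, 7, 8}. Each edge has distinct colors on its endpoints.

3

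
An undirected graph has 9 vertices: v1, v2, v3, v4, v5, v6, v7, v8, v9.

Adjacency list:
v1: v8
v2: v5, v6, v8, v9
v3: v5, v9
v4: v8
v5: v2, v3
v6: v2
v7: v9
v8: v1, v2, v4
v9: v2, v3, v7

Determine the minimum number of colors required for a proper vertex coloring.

2

v4 and v8 are adjacent, so at least 2 colors are needed.
2 colors suffice: color red → {v1, v2, v3, v4, v7}; color blue → {v5, v6, v8, v9}. Every edge joins two different colors.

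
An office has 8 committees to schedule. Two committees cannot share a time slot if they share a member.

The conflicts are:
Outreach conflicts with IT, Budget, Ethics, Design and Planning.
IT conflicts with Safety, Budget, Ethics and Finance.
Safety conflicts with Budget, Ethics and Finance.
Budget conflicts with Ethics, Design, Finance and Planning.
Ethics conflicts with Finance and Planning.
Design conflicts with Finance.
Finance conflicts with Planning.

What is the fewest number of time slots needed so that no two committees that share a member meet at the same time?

5

IT, Safety, Budget, Ethics, Finance all conflict with each other, so at least 5 time slots are needed.
A valid assignment using 5 time slots: Outreach=2, IT=4, Safety=5, Budget=1, Ethics=3, Design=3, Finance=2, Planning=4. Each listed conflict is separated.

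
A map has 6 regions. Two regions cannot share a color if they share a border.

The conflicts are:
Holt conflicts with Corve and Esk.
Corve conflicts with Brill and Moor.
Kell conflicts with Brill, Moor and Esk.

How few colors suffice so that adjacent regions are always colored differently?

3

The cycle Kell-Esk-Holt-Corve-Moor-Kell has odd length 5, so it cannot be 2-colored; at least 3 colors are needed.
One proper 3-coloring: Holt=2, Corve=1, Kell=1, Brill=2, Moor=2, Esk=3. Each listed conflict is separated.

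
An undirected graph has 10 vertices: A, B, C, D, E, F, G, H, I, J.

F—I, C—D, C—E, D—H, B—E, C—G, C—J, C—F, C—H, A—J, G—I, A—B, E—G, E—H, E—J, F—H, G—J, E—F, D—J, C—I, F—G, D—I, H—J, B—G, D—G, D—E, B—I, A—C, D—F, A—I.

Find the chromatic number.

C, D, E, F, H are mutually adjacent (a clique of size 5), so at least 5 colors are needed.
5 colors suffice: A=3, B=1, C=1, D=4, E=2, F=5, G=3, H=3, I=2, J=5. No two adjacent vertices share a color.

5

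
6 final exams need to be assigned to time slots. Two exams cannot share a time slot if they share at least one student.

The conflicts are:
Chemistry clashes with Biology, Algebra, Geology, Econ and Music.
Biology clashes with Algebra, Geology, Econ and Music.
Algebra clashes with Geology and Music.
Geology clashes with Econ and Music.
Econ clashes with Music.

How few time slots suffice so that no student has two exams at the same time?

5

Chemistry, Biology, Algebra, Geology, Music are mutually in conflict, so at least 5 time slots are needed.
Using 5 time slots: Chemistry=1, Biology=2, Algebra=5, Geology=3, Econ=5, Music=4. No two conflicting exams share a time slot.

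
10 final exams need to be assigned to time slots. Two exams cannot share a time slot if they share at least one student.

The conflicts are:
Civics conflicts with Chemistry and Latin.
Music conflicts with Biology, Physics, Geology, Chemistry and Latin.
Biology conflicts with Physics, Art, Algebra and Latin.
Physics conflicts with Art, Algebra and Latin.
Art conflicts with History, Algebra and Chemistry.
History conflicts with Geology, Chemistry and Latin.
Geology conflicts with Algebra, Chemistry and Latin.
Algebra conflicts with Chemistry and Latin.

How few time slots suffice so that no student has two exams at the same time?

Music, Biology, Physics, Latin pairwise conflict, so at least 4 time slots are needed.
4 time slots suffice: time slot 1 → {Art, Latin}; time slot 2 → {Civics, Music, History, Algebra}; time slot 3 → {Physics, Chemistry}; time slot 4 → {Biology, Geology}. No two conflicting exams share a time slot.

4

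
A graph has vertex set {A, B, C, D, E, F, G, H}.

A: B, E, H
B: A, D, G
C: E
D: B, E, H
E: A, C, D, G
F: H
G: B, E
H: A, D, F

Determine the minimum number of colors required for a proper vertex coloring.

2

D and E are adjacent, so at least 2 colors are needed.
One proper 2-coloring: A=2, B=1, C=2, D=2, E=1, F=2, G=2, H=1. Every edge joins two different colors.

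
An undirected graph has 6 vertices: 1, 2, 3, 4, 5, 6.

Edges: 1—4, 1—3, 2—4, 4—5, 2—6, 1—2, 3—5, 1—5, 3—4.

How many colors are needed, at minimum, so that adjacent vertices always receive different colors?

1, 3, 4, 5 are pairwise adjacent (a clique of size 4), so at least 4 colors are needed.
4 colors suffice: color red → {1, 6}; color blue → {4}; color green → {2, 3}; color yellow → {5}. Each edge has distinct colors on its endpoints.

4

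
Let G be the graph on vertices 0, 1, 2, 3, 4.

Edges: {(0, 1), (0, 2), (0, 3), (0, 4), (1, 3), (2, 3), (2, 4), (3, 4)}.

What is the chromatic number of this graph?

4

0, 2, 3, 4 form a clique, so at least 4 colors are needed.
4 colors suffice: 0=b, 1=c, 2=c, 3=a, 4=d. Every edge joins two different colors.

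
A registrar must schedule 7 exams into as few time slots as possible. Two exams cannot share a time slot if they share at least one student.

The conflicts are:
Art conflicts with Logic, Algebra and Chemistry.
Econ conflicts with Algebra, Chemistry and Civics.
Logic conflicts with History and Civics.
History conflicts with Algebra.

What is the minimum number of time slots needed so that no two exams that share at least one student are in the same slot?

The cycle Art-Logic-Civics-Econ-Chemistry-Art has odd length 5, so it cannot be 2-colored; at least 3 time slots are needed.
3 time slots suffice: Art=1, Econ=1, Logic=2, History=1, Algebra=2, Chemistry=2, Civics=3. Every pair that conflicts lands in different time slots.

3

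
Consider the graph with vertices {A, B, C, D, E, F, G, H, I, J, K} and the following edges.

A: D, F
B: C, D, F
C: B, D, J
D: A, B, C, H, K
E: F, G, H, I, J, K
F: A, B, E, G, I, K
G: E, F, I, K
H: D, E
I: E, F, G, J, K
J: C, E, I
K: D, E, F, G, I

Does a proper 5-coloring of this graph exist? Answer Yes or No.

Yes

The chromatic number is 5. E, F, G, I, K form a clique, so at least 5 colors are needed.
5 colors suffice: color 1 → {D, E}; color 2 → {C, F, H}; color 3 → {A, B, I}; color 4 → {J, K}; color 5 → {G}.
That is already a proper 5-coloring.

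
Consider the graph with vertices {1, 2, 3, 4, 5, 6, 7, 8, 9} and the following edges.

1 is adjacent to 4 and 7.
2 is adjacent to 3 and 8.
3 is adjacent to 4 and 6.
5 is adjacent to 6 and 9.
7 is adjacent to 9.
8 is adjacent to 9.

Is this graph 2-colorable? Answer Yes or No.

The cycle 4-1-7-9-8-2-3-4 has odd length 7, so it cannot be 2-colored; at least 3 colors are needed.
So 2 colors are not enough.

No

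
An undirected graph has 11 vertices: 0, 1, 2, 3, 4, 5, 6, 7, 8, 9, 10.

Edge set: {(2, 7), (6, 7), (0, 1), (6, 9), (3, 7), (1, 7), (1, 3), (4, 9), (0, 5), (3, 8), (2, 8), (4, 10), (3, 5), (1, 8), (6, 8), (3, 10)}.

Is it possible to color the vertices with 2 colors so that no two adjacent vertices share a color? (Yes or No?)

No

1, 3, 8 are pairwise adjacent, so at least 3 colors are needed.
So 2 colors are not enough.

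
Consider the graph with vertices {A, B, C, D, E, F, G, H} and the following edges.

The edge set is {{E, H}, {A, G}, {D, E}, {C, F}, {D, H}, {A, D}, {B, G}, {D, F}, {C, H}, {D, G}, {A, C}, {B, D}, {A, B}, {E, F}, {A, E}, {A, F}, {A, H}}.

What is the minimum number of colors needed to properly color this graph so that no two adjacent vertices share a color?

A, B, D, G are mutually adjacent (a clique of size 4), so at least 4 colors are needed.
4 colors suffice: color red → {A}; color blue → {C, D}; color green → {F, G, H}; color yellow → {B, E}. Every edge joins two different colors.

4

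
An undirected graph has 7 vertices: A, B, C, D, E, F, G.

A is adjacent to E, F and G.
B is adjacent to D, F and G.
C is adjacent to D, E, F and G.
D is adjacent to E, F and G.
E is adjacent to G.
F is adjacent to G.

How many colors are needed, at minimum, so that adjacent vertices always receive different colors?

C, D, E, G form a clique, so at least 4 colors are needed.
4 colors suffice: color 1 → {G}; color 2 → {E, F}; color 3 → {A, D}; color 4 → {B, C}. No two adjacent vertices share a color.

4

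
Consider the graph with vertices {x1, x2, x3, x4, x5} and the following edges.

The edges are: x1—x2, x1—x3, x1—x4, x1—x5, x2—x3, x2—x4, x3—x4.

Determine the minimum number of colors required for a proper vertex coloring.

x1, x2, x3, x4 are pairwise adjacent (a clique of size 4), so at least 4 colors are needed.
4 colors suffice: color 1 → {x1}; color 2 → {x3, x5}; color 3 → {x4}; color 4 → {x2}. No two adjacent vertices share a color.

4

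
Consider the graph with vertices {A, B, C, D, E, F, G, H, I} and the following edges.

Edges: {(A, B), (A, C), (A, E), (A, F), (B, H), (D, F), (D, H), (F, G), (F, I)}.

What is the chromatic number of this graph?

3

The cycle H-B-A-F-D-H has odd length 5, so it cannot be 2-colored; at least 3 colors are needed.
One proper 3-coloring: A=2, B=1, C=1, D=2, E=1, F=1, G=2, H=3, I=2. Each edge has distinct colors on its endpoints.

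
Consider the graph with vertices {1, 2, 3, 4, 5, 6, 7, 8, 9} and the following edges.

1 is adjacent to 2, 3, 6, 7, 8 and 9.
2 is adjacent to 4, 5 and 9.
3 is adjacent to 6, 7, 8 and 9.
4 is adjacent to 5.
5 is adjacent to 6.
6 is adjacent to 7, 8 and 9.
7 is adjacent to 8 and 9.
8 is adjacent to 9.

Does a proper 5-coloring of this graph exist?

1, 3, 6, 7, 8, 9 are pairwise adjacent (a clique of size 6), so at least 6 colors are needed.
So 5 colors are not enough.

No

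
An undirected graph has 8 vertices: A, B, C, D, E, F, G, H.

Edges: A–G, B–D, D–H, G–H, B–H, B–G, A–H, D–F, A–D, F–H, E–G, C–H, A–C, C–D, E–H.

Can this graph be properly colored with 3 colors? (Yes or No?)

No

A, C, D, H are mutually adjacent (a clique of size 4), so at least 4 colors are needed.
So 3 colors are not enough.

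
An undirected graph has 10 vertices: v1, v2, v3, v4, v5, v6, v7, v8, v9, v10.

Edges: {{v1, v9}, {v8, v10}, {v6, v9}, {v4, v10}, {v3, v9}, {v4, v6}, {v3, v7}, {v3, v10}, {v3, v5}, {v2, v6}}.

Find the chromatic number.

3

The cycle v4-v10-v3-v9-v6-v4 has odd length 5, so it cannot be 2-colored; at least 3 colors are needed.
3 colors suffice: color 1 → {v1, v3, v6, v8}; color 2 → {v2, v5, v7, v9, v10}; color 3 → {v4}. No two adjacent vertices share a color.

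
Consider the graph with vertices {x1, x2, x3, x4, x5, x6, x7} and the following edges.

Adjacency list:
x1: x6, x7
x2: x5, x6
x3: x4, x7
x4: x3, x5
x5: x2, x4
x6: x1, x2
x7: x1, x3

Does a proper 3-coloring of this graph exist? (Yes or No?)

Yes

The chromatic number is 3. The cycle x6-x2-x5-x4-x3-x7-x1-x6 has odd length 7, so it cannot be 2-colored; at least 3 colors are needed.
3 colors suffice: color 1 → {x2, x4, x7}; color 2 → {x3, x5, x6}; color 3 → {x1}.
That is already a proper 3-coloring.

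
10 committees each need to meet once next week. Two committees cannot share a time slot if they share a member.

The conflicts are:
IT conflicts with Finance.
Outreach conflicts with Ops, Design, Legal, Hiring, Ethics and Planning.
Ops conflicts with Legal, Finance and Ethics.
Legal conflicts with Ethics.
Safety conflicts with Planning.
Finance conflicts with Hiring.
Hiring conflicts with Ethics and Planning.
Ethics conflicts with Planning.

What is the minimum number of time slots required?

4

Outreach, Ops, Legal, Ethics are mutually in conflict, so at least 4 time slots are needed.
A valid assignment using 4 time slots: IT=2, Outreach=1, Ops=3, Design=2, Legal=4, Safety=1, Finance=1, Hiring=3, Ethics=2, Planning=4. Every pair that conflicts lands in different time slots.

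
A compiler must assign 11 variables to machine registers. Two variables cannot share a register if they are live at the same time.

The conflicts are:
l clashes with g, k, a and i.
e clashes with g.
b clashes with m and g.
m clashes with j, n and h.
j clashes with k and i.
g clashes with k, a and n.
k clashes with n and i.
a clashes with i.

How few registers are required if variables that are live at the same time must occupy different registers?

3

l, g, k are mutually in conflict, so at least 3 registers are needed.
Using 3 registers: l=3, e=2, b=2, m=1, j=3, g=1, k=2, a=2, n=3, h=2, i=1. Every pair that conflicts lands in different registers.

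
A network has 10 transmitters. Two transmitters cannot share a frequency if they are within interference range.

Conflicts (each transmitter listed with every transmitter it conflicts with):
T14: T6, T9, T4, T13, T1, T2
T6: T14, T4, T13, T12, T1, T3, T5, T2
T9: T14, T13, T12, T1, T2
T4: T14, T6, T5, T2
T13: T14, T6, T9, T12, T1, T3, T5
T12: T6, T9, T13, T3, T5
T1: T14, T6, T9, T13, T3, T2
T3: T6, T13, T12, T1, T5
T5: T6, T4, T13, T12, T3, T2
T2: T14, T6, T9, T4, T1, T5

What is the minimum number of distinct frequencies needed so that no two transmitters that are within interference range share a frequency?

T6, T13, T12, T3, T5 are mutually in conflict, so at least 5 frequencies are needed.
5 frequencies suffice: T14=4, T6=1, T9=1, T4=5, T13=2, T12=4, T1=3, T3=5, T5=3, T2=2. Every pair that conflicts lands in different frequencies.

5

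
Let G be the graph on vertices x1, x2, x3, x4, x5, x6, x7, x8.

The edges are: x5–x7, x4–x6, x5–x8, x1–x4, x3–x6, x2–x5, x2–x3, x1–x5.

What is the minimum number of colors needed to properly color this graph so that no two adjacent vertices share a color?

x5 and x7 are adjacent, so at least 2 colors are needed.
A valid assignment using 2 colors: x1=B, x2=B, x3=R, x4=R, x5=R, x6=B, x7=B, x8=B. No two adjacent vertices share a color.

2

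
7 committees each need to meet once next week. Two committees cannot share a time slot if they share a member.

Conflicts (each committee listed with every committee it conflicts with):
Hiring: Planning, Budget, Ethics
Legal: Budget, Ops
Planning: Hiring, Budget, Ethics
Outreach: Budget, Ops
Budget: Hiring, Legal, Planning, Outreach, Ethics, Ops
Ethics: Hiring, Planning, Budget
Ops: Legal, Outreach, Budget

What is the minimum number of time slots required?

4

Hiring, Planning, Budget, Ethics all conflict with each other, so at least 4 time slots are needed.
Using 4 time slots: Hiring=4, Legal=3, Planning=2, Outreach=3, Budget=1, Ethics=3, Ops=2. Each listed conflict is separated.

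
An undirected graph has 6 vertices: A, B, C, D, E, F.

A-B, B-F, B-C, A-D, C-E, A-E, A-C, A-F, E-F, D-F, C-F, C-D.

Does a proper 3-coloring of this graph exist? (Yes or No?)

A, B, C, F are pairwise adjacent (a clique of size 4), so at least 4 colors are needed.
So 3 colors are not enough.

No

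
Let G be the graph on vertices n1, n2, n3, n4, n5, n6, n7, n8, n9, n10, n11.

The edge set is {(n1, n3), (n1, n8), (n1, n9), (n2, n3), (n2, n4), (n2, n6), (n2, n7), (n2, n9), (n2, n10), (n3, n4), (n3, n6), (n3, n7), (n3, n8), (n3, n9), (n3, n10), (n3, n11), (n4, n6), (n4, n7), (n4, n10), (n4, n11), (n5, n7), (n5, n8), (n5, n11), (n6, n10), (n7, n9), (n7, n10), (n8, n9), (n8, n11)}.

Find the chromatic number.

5

n2, n3, n4, n6, n10 are pairwise adjacent (a clique of size 5), so at least 5 colors are needed.
One proper 5-coloring: n1=3, n2=3, n3=1, n4=4, n5=1, n6=2, n7=2, n8=2, n9=4, n10=5, n11=3. No two adjacent vertices share a color.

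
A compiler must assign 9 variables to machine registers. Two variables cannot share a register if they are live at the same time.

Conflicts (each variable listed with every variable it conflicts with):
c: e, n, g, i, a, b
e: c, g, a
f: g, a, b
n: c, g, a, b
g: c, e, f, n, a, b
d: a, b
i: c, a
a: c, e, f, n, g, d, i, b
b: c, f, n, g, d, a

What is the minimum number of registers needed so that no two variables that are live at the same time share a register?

5

c, n, g, a, b all conflict with each other, so at least 5 registers are needed.
Using 5 registers: c=4, e=3, f=4, n=5, g=2, d=2, i=2, a=1, b=3. Every pair that conflicts lands in different registers.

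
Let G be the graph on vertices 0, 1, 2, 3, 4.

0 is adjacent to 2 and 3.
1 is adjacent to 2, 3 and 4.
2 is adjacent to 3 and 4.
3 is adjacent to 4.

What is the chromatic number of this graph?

4

1, 2, 3, 4 form a clique, so at least 4 colors are needed.
4 colors suffice: 0=green, 1=green, 2=blue, 3=red, 4=yellow. Every edge joins two different colors.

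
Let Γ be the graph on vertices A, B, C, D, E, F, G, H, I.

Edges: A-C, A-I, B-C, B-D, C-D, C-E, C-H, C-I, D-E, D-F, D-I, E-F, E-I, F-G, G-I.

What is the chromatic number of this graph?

C, D, E, I form a clique, so at least 4 colors are needed.
4 colors suffice: color red → {C, F}; color blue → {B, H, I}; color green → {A, D, G}; color yellow → {E}. No two adjacent vertices share a color.

4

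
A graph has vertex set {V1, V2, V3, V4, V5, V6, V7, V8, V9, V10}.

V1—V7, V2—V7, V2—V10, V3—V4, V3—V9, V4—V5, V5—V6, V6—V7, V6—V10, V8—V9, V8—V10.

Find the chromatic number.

3

The cycle V8-V9-V3-V4-V5-V6-V10-V8 has odd length 7, so it cannot be 2-colored; at least 3 colors are needed.
3 colors suffice: color red → {V4, V7, V9, V10}; color blue → {V1, V2, V3, V6, V8}; color green → {V5}. Each edge has distinct colors on its endpoints.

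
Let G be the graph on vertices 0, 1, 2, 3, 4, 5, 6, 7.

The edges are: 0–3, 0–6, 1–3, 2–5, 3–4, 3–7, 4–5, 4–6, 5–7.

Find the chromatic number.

3 and 7 are adjacent, so at least 2 colors are needed.
One proper 2-coloring: 0=b, 1=b, 2=b, 3=a, 4=b, 5=a, 6=a, 7=b. No two adjacent vertices share a color.

2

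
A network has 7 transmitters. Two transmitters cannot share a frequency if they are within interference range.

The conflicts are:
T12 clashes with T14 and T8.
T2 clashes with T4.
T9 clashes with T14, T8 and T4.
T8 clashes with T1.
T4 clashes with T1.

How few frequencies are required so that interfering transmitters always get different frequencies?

T4 and T1 conflict, so at least 2 frequencies are needed.
2 frequencies suffice: frequency 1 → {T14, T8, T4}; frequency 2 → {T12, T2, T9, T1}. Each listed conflict is separated.

2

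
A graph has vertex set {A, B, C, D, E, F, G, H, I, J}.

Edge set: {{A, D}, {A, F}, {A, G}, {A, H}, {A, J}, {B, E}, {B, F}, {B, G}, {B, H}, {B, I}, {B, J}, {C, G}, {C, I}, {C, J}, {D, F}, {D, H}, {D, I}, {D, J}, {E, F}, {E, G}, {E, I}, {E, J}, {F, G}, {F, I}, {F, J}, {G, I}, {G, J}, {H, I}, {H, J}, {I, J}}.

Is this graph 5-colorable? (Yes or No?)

B, E, F, G, I, J form a clique, so at least 6 colors are needed.
So 5 colors are not enough.

No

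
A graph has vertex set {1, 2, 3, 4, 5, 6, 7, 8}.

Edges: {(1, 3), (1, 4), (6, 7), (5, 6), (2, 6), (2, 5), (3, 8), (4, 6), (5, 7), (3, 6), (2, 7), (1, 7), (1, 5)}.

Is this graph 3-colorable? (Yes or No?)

2, 5, 6, 7 are pairwise adjacent (a clique of size 4), so at least 4 colors are needed.
So 3 colors are not enough.

No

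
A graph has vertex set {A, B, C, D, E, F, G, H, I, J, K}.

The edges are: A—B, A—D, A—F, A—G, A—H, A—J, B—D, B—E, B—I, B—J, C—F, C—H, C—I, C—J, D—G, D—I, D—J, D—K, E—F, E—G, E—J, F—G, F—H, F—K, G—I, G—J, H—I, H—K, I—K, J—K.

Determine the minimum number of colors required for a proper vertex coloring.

4

A, D, G, J are pairwise adjacent (a clique of size 4), so at least 4 colors are needed.
4 colors suffice: color red → {F, I, J}; color blue → {B, G, H}; color green → {A, C, E, K}; color yellow → {D}. Every edge joins two different colors.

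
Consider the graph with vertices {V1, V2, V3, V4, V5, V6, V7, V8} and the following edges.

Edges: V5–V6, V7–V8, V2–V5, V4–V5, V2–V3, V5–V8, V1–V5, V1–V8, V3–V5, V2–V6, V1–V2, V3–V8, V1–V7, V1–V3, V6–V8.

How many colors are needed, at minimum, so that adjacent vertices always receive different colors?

4

V1, V3, V5, V8 are pairwise adjacent (a clique of size 4), so at least 4 colors are needed.
One proper 4-coloring: V1=2, V2=3, V3=4, V4=2, V5=1, V6=2, V7=1, V8=3. Each edge has distinct colors on its endpoints.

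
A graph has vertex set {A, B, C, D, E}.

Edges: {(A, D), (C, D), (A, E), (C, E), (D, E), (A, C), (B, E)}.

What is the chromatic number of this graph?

4

A, C, D, E are pairwise adjacent (a clique of size 4), so at least 4 colors are needed.
4 colors suffice: color 1 → {E}; color 2 → {B, D}; color 3 → {A}; color 4 → {C}. Each edge has distinct colors on its endpoints.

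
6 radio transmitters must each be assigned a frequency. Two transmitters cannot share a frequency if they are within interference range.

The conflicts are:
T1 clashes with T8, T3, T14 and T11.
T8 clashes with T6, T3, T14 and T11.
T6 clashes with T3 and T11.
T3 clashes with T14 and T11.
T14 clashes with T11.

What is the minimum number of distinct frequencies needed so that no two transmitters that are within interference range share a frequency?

5

T1, T8, T3, T14, T11 are mutually in conflict, so at least 5 frequencies are needed.
5 frequencies suffice: frequency 1 → {T3}; frequency 2 → {T8}; frequency 3 → {T11}; frequency 4 → {T1, T6}; frequency 5 → {T14}. Each listed conflict is separated.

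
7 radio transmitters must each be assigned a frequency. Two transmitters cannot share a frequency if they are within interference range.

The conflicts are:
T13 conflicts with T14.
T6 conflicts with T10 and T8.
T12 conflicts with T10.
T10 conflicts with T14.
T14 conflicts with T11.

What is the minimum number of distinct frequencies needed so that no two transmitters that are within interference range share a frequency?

T14 and T11 conflict, so at least 2 frequencies are needed.
A valid assignment using 2 frequencies: T13=2, T6=1, T12=1, T10=2, T14=1, T8=2, T11=2. Each listed conflict is separated.

2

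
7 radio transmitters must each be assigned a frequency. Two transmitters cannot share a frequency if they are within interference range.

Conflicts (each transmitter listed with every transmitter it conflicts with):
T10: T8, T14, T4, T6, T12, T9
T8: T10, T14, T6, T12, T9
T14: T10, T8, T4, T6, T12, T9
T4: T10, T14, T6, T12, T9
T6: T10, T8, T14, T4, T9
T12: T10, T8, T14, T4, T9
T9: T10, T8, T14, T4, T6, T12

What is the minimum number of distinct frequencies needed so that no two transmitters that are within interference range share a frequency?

5

T10, T8, T14, T12, T9 all conflict with each other, so at least 5 frequencies are needed.
A valid assignment using 5 frequencies: T10=2, T8=5, T14=1, T4=5, T6=4, T12=4, T9=3. No two conflicting transmitters share a frequency.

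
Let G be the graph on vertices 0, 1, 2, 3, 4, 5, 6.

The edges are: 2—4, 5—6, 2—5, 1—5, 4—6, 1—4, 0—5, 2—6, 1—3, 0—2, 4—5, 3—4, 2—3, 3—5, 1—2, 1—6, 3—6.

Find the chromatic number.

1, 2, 3, 4, 5, 6 are pairwise adjacent (a clique of size 6), so at least 6 colors are needed.
6 colors suffice: color red → {5}; color blue → {2}; color green → {0, 1}; color yellow → {4}; color purple → {6}; color orange → {3}. Every edge joins two different colors.

6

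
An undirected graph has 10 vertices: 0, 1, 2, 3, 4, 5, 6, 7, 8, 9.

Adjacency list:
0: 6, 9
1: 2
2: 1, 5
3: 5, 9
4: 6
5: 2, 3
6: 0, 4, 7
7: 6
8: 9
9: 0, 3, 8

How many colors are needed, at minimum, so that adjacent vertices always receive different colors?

3 and 5 are adjacent, so at least 2 colors are needed.
2 colors suffice: color red → {1, 5, 6, 9}; color blue → {0, 2, 3, 4, 7, 8}. Each edge has distinct colors on its endpoints.

2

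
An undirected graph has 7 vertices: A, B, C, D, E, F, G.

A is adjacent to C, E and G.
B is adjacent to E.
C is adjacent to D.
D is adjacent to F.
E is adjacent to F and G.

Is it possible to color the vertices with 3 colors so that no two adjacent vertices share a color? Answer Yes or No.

Yes

The chromatic number is 3. A, E, G are mutually adjacent, so at least 3 colors are needed.
3 colors suffice: color red → {D, E}; color blue → {A, B, F}; color green → {C, G}.
That is already a proper 3-coloring.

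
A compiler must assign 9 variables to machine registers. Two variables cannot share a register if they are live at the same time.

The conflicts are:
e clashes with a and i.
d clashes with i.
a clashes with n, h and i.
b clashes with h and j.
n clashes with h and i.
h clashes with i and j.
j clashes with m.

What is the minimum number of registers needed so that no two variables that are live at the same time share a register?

4

a, n, h, i pairwise conflict, so at least 4 registers are needed.
4 registers suffice: register 1 → {i, j}; register 2 → {e, d, h, m}; register 3 → {a, b}; register 4 → {n}. Every pair that conflicts lands in different registers.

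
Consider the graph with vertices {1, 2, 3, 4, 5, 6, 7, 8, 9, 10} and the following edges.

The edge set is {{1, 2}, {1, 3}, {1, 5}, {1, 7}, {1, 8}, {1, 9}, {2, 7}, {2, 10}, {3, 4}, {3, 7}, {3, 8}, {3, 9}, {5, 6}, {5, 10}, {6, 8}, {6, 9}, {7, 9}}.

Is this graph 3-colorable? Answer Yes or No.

1, 3, 7, 9 are mutually adjacent (a clique of size 4), so at least 4 colors are needed.
So 3 colors are not enough.

No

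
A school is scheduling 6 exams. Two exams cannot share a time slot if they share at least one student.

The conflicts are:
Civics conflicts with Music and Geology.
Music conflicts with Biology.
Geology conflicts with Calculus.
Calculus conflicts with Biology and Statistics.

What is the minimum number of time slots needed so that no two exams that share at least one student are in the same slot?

3

The cycle Calculus-Biology-Music-Civics-Geology-Calculus has odd length 5, so it cannot be 2-colored; at least 3 time slots are needed.
3 time slots suffice: Civics=3, Music=1, Geology=2, Calculus=1, Biology=2, Statistics=2. Every pair that conflicts lands in different time slots.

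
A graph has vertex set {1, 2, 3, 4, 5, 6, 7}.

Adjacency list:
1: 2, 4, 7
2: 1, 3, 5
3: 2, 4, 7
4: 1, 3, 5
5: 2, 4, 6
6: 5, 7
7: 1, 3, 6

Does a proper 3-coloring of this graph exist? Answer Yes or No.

The chromatic number is 3. The cycle 6-5-2-3-7-6 has odd length 5, so it cannot be 2-colored; at least 3 colors are needed.
One proper 3-coloring: 1=b, 2=a, 3=b, 4=a, 5=b, 6=c, 7=a.
That is already a proper 3-coloring.

Yes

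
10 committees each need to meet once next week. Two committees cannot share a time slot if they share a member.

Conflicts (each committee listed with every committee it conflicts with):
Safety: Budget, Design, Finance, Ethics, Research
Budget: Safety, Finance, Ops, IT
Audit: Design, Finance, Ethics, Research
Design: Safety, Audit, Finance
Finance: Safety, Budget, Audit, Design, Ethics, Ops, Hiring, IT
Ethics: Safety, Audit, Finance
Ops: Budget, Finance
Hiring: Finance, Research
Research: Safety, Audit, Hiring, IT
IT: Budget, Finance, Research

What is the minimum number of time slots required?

Budget, Finance, Ops pairwise conflict, so at least 3 time slots are needed.
3 time slots suffice: time slot 1 → {Finance, Research}; time slot 2 → {Safety, Audit, Ops, Hiring, IT}; time slot 3 → {Budget, Design, Ethics}. Each listed conflict is separated.

3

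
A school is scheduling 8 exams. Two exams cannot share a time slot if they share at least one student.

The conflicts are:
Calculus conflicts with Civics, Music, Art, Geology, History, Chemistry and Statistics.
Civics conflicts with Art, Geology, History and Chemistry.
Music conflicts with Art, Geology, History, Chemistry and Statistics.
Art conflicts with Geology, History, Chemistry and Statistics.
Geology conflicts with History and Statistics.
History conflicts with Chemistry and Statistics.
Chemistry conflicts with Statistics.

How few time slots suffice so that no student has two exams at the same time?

Calculus, Music, Art, Geology, History, Statistics pairwise conflict, so at least 6 time slots are needed.
Using 6 time slots: Calculus=3, Civics=5, Music=6, Art=2, Geology=4, History=1, Chemistry=4, Statistics=5. Every pair that conflicts lands in different time slots.

6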